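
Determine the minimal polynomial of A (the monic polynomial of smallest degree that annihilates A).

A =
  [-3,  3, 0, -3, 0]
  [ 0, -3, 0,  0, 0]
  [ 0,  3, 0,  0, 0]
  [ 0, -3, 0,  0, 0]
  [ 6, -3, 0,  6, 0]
x^2 + 3*x

The characteristic polynomial is χ_A(x) = x^3*(x + 3)^2, so the eigenvalues are known. The minimal polynomial is
  m_A(x) = Π_λ (x − λ)^{k_λ}
where k_λ is the size of the *largest* Jordan block for λ (equivalently, the smallest k with (A − λI)^k v = 0 for every generalised eigenvector v of λ).

  λ = -3: largest Jordan block has size 1, contributing (x + 3)
  λ = 0: largest Jordan block has size 1, contributing (x − 0)

So m_A(x) = x*(x + 3) = x^2 + 3*x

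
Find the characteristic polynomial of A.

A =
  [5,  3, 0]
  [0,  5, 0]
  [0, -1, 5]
x^3 - 15*x^2 + 75*x - 125

Expanding det(x·I − A) (e.g. by cofactor expansion or by noting that A is similar to its Jordan form J, which has the same characteristic polynomial as A) gives
  χ_A(x) = x^3 - 15*x^2 + 75*x - 125
which factors as (x - 5)^3. The eigenvalues (with algebraic multiplicities) are λ = 5 with multiplicity 3.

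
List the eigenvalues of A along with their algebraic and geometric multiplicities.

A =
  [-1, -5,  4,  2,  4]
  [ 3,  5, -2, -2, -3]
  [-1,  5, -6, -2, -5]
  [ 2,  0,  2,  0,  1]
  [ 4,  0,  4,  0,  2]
λ = 0: alg = 5, geom = 3

Step 1 — factor the characteristic polynomial to read off the algebraic multiplicities:
  χ_A(x) = x^5

Step 2 — compute geometric multiplicities via the rank-nullity identity g(λ) = n − rank(A − λI):
  rank(A − (0)·I) = 2, so dim ker(A − (0)·I) = n − 2 = 3

Summary:
  λ = 0: algebraic multiplicity = 5, geometric multiplicity = 3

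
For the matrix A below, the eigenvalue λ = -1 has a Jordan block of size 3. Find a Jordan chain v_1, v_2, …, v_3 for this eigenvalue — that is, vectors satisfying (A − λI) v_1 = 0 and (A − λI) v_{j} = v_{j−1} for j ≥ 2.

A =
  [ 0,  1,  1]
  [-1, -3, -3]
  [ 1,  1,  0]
A Jordan chain for λ = -1 of length 3:
v_1 = (1, -2, 1)ᵀ
v_2 = (1, -1, 1)ᵀ
v_3 = (1, 0, 0)ᵀ

Let N = A − (-1)·I. We want v_3 with N^3 v_3 = 0 but N^2 v_3 ≠ 0; then v_{j-1} := N · v_j for j = 3, …, 2.

Pick v_3 = (1, 0, 0)ᵀ.
Then v_2 = N · v_3 = (1, -1, 1)ᵀ.
Then v_1 = N · v_2 = (1, -2, 1)ᵀ.

Sanity check: (A − (-1)·I) v_1 = (0, 0, 0)ᵀ = 0. ✓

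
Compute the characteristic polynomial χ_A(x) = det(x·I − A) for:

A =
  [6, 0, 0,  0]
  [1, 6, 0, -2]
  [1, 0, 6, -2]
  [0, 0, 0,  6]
x^4 - 24*x^3 + 216*x^2 - 864*x + 1296

Expanding det(x·I − A) (e.g. by cofactor expansion or by noting that A is similar to its Jordan form J, which has the same characteristic polynomial as A) gives
  χ_A(x) = x^4 - 24*x^3 + 216*x^2 - 864*x + 1296
which factors as (x - 6)^4. The eigenvalues (with algebraic multiplicities) are λ = 6 with multiplicity 4.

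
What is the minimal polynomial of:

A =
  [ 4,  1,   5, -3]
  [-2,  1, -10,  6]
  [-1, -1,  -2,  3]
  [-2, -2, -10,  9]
x^2 - 6*x + 9

The characteristic polynomial is χ_A(x) = (x - 3)^4, so the eigenvalues are known. The minimal polynomial is
  m_A(x) = Π_λ (x − λ)^{k_λ}
where k_λ is the size of the *largest* Jordan block for λ (equivalently, the smallest k with (A − λI)^k v = 0 for every generalised eigenvector v of λ).

  λ = 3: largest Jordan block has size 2, contributing (x − 3)^2

So m_A(x) = (x - 3)^2 = x^2 - 6*x + 9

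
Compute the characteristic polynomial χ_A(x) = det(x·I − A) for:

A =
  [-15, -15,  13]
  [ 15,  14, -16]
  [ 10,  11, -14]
x^3 + 15*x^2 + 75*x + 125

Expanding det(x·I − A) (e.g. by cofactor expansion or by noting that A is similar to its Jordan form J, which has the same characteristic polynomial as A) gives
  χ_A(x) = x^3 + 15*x^2 + 75*x + 125
which factors as (x + 5)^3. The eigenvalues (with algebraic multiplicities) are λ = -5 with multiplicity 3.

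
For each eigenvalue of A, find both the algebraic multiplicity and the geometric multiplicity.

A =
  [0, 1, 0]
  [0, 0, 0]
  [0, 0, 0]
λ = 0: alg = 3, geom = 2

Step 1 — factor the characteristic polynomial to read off the algebraic multiplicities:
  χ_A(x) = x^3

Step 2 — compute geometric multiplicities via the rank-nullity identity g(λ) = n − rank(A − λI):
  rank(A − (0)·I) = 1, so dim ker(A − (0)·I) = n − 1 = 2

Summary:
  λ = 0: algebraic multiplicity = 3, geometric multiplicity = 2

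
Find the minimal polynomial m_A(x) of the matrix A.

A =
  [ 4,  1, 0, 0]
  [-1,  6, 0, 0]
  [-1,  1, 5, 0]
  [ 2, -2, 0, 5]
x^2 - 10*x + 25

The characteristic polynomial is χ_A(x) = (x - 5)^4, so the eigenvalues are known. The minimal polynomial is
  m_A(x) = Π_λ (x − λ)^{k_λ}
where k_λ is the size of the *largest* Jordan block for λ (equivalently, the smallest k with (A − λI)^k v = 0 for every generalised eigenvector v of λ).

  λ = 5: largest Jordan block has size 2, contributing (x − 5)^2

So m_A(x) = (x - 5)^2 = x^2 - 10*x + 25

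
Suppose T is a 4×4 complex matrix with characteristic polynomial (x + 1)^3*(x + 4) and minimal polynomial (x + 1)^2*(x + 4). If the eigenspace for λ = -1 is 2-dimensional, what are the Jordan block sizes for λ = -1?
Block sizes for λ = -1: [2, 1]

Step 1 — from the characteristic polynomial, algebraic multiplicity of λ = -1 is 3. From dim ker(T − (-1)·I) = 2, there are exactly 2 Jordan blocks for λ = -1.
Step 2 — from the minimal polynomial, the factor (x + 1)^2 tells us the largest block for λ = -1 has size 2.
Step 3 — with total size 3, 2 blocks, and largest block 2, the block sizes (in nonincreasing order) are [2, 1].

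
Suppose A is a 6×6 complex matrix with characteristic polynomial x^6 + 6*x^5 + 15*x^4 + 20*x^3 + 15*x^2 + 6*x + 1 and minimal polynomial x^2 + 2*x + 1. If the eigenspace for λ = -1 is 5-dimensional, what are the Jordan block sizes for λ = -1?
Block sizes for λ = -1: [2, 1, 1, 1, 1]

Step 1 — from the characteristic polynomial, algebraic multiplicity of λ = -1 is 6. From dim ker(A − (-1)·I) = 5, there are exactly 5 Jordan blocks for λ = -1.
Step 2 — from the minimal polynomial, the factor (x + 1)^2 tells us the largest block for λ = -1 has size 2.
Step 3 — with total size 6, 5 blocks, and largest block 2, the block sizes (in nonincreasing order) are [2, 1, 1, 1, 1].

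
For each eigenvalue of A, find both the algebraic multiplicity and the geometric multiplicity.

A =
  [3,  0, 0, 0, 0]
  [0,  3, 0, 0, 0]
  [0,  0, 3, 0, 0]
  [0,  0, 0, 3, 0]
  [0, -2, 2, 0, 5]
λ = 3: alg = 4, geom = 4; λ = 5: alg = 1, geom = 1

Step 1 — factor the characteristic polynomial to read off the algebraic multiplicities:
  χ_A(x) = (x - 5)*(x - 3)^4

Step 2 — compute geometric multiplicities via the rank-nullity identity g(λ) = n − rank(A − λI):
  rank(A − (3)·I) = 1, so dim ker(A − (3)·I) = n − 1 = 4
  rank(A − (5)·I) = 4, so dim ker(A − (5)·I) = n − 4 = 1

Summary:
  λ = 3: algebraic multiplicity = 4, geometric multiplicity = 4
  λ = 5: algebraic multiplicity = 1, geometric multiplicity = 1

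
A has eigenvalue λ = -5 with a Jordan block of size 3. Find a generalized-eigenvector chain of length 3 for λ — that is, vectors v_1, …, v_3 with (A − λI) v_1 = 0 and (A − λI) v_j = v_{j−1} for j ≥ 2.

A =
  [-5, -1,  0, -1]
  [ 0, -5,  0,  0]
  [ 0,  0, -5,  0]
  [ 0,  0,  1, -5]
A Jordan chain for λ = -5 of length 3:
v_1 = (-1, 0, 0, 0)ᵀ
v_2 = (0, 0, 0, 1)ᵀ
v_3 = (0, 0, 1, 0)ᵀ

Let N = A − (-5)·I. We want v_3 with N^3 v_3 = 0 but N^2 v_3 ≠ 0; then v_{j-1} := N · v_j for j = 3, …, 2.

Pick v_3 = (0, 0, 1, 0)ᵀ.
Then v_2 = N · v_3 = (0, 0, 0, 1)ᵀ.
Then v_1 = N · v_2 = (-1, 0, 0, 0)ᵀ.

Sanity check: (A − (-5)·I) v_1 = (0, 0, 0, 0)ᵀ = 0. ✓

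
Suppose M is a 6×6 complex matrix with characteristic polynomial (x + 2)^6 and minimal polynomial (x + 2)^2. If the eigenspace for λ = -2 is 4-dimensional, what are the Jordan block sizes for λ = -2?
Block sizes for λ = -2: [2, 2, 1, 1]

Step 1 — from the characteristic polynomial, algebraic multiplicity of λ = -2 is 6. From dim ker(M − (-2)·I) = 4, there are exactly 4 Jordan blocks for λ = -2.
Step 2 — from the minimal polynomial, the factor (x + 2)^2 tells us the largest block for λ = -2 has size 2.
Step 3 — with total size 6, 4 blocks, and largest block 2, the block sizes (in nonincreasing order) are [2, 2, 1, 1].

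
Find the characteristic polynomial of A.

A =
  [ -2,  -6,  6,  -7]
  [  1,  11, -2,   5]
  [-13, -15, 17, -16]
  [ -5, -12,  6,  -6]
x^4 - 20*x^3 + 150*x^2 - 500*x + 625

Expanding det(x·I − A) (e.g. by cofactor expansion or by noting that A is similar to its Jordan form J, which has the same characteristic polynomial as A) gives
  χ_A(x) = x^4 - 20*x^3 + 150*x^2 - 500*x + 625
which factors as (x - 5)^4. The eigenvalues (with algebraic multiplicities) are λ = 5 with multiplicity 4.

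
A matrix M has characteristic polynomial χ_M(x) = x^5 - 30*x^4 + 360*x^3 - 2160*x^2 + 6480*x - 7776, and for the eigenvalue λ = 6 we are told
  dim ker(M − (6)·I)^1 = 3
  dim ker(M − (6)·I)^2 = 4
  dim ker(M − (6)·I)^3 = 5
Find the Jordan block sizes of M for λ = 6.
Block sizes for λ = 6: [3, 1, 1]

From the dimensions of kernels of powers, the number of Jordan blocks of size at least j is d_j − d_{j−1} where d_j = dim ker(N^j) (with d_0 = 0). Computing the differences gives [3, 1, 1].
The number of blocks of size exactly k is (#blocks of size ≥ k) − (#blocks of size ≥ k + 1), so the partition is: 2 block(s) of size 1, 1 block(s) of size 3.
In nonincreasing order the block sizes are [3, 1, 1].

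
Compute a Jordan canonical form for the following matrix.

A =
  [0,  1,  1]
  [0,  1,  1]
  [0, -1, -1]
J_2(0) ⊕ J_1(0)

The characteristic polynomial is
  det(x·I − A) = x^3

Eigenvalues and multiplicities (the geometric multiplicity of λ is n − rank(A − λI), which equals the number of Jordan blocks for λ):
  λ = 0: algebraic multiplicity = 3, geometric multiplicity = 2

Determining the block sizes for each eigenvalue:
  λ = 0: 2 blocks summing to 3 forces exactly one block of size 2 and the rest size 1 → block sizes [2, 1]

Assembling the blocks gives a Jordan form
J =
  [0, 1, 0]
  [0, 0, 0]
  [0, 0, 0]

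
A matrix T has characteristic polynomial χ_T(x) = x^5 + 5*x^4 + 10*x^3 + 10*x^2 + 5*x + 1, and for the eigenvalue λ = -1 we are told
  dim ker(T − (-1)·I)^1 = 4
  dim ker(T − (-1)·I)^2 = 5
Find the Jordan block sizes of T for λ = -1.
Block sizes for λ = -1: [2, 1, 1, 1]

From the dimensions of kernels of powers, the number of Jordan blocks of size at least j is d_j − d_{j−1} where d_j = dim ker(N^j) (with d_0 = 0). Computing the differences gives [4, 1].
The number of blocks of size exactly k is (#blocks of size ≥ k) − (#blocks of size ≥ k + 1), so the partition is: 3 block(s) of size 1, 1 block(s) of size 2.
In nonincreasing order the block sizes are [2, 1, 1, 1].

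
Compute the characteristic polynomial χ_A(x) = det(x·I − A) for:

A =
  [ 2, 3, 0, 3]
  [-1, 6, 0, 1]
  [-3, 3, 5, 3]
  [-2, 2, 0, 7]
x^4 - 20*x^3 + 150*x^2 - 500*x + 625

Expanding det(x·I − A) (e.g. by cofactor expansion or by noting that A is similar to its Jordan form J, which has the same characteristic polynomial as A) gives
  χ_A(x) = x^4 - 20*x^3 + 150*x^2 - 500*x + 625
which factors as (x - 5)^4. The eigenvalues (with algebraic multiplicities) are λ = 5 with multiplicity 4.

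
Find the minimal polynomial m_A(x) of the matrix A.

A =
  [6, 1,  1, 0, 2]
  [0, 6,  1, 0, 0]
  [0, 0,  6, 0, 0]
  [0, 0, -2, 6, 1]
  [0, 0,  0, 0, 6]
x^3 - 18*x^2 + 108*x - 216

The characteristic polynomial is χ_A(x) = (x - 6)^5, so the eigenvalues are known. The minimal polynomial is
  m_A(x) = Π_λ (x − λ)^{k_λ}
where k_λ is the size of the *largest* Jordan block for λ (equivalently, the smallest k with (A − λI)^k v = 0 for every generalised eigenvector v of λ).

  λ = 6: largest Jordan block has size 3, contributing (x − 6)^3

So m_A(x) = (x - 6)^3 = x^3 - 18*x^2 + 108*x - 216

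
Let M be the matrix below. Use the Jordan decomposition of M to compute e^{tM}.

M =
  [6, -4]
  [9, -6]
e^{tM} =
  [6*t + 1, -4*t]
  [9*t, 1 - 6*t]

Strategy: write M = P · J · P⁻¹ where J is a Jordan canonical form, so e^{tM} = P · e^{tJ} · P⁻¹, and e^{tJ} can be computed block-by-block.

M has Jordan form
J =
  [0, 1]
  [0, 0]
(up to reordering of blocks).

Per-block formulas:
  For a 2×2 Jordan block J_2(0): exp(t · J_2(0)) = e^(0t)·(I + t·N), where N is the 2×2 nilpotent shift.

After assembling e^{tJ} and conjugating by P, we get:

e^{tM} =
  [6*t + 1, -4*t]
  [9*t, 1 - 6*t]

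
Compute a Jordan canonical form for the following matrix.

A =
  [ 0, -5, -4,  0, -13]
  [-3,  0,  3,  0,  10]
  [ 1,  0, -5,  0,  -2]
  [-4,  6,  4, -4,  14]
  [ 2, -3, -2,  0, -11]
J_3(-4) ⊕ J_1(-4) ⊕ J_1(-4)

The characteristic polynomial is
  det(x·I − A) = x^5 + 20*x^4 + 160*x^3 + 640*x^2 + 1280*x + 1024 = (x + 4)^5

Eigenvalues and multiplicities (the geometric multiplicity of λ is n − rank(A − λI), which equals the number of Jordan blocks for λ):
  λ = -4: algebraic multiplicity = 5, geometric multiplicity = 3

Determining the block sizes for each eigenvalue:
  λ = -4: with am = 5 and gm = 3, the partition is not yet determined (e.g. several partitions of 5 into 3 parts exist). Let N = A − (-4)·I. Computing rank(N^1) = 2, rank(N^2) = 1, rank(N^3) = 0; the number of blocks of size ≥ j is rank(N^{j−1}) − rank(N^j), giving [3, 1, 1]. So we have 1 block(s) of size 3, 2 block(s) of size 1 → block sizes [3, 1, 1]

Assembling the blocks gives a Jordan form
J =
  [-4,  1,  0,  0,  0]
  [ 0, -4,  1,  0,  0]
  [ 0,  0, -4,  0,  0]
  [ 0,  0,  0, -4,  0]
  [ 0,  0,  0,  0, -4]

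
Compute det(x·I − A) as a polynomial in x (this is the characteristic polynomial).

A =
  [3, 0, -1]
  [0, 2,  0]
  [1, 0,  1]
x^3 - 6*x^2 + 12*x - 8

Expanding det(x·I − A) (e.g. by cofactor expansion or by noting that A is similar to its Jordan form J, which has the same characteristic polynomial as A) gives
  χ_A(x) = x^3 - 6*x^2 + 12*x - 8
which factors as (x - 2)^3. The eigenvalues (with algebraic multiplicities) are λ = 2 with multiplicity 3.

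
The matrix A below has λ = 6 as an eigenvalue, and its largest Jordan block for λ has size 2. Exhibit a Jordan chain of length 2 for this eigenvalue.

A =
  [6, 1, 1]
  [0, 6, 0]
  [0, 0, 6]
A Jordan chain for λ = 6 of length 2:
v_1 = (1, 0, 0)ᵀ
v_2 = (0, 1, 0)ᵀ

Let N = A − (6)·I. We want v_2 with N^2 v_2 = 0 but N^1 v_2 ≠ 0; then v_{j-1} := N · v_j for j = 2, …, 2.

Pick v_2 = (0, 1, 0)ᵀ.
Then v_1 = N · v_2 = (1, 0, 0)ᵀ.

Sanity check: (A − (6)·I) v_1 = (0, 0, 0)ᵀ = 0. ✓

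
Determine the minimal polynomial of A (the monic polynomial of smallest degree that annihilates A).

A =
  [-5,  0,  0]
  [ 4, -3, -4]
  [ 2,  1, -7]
x^2 + 10*x + 25

The characteristic polynomial is χ_A(x) = (x + 5)^3, so the eigenvalues are known. The minimal polynomial is
  m_A(x) = Π_λ (x − λ)^{k_λ}
where k_λ is the size of the *largest* Jordan block for λ (equivalently, the smallest k with (A − λI)^k v = 0 for every generalised eigenvector v of λ).

  λ = -5: largest Jordan block has size 2, contributing (x + 5)^2

So m_A(x) = (x + 5)^2 = x^2 + 10*x + 25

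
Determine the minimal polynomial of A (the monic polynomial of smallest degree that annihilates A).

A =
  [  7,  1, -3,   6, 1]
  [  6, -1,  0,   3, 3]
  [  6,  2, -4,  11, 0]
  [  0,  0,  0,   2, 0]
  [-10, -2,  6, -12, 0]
x^4 - 2*x^3 - 3*x^2 + 4*x + 4

The characteristic polynomial is χ_A(x) = (x - 2)^3*(x + 1)^2, so the eigenvalues are known. The minimal polynomial is
  m_A(x) = Π_λ (x − λ)^{k_λ}
where k_λ is the size of the *largest* Jordan block for λ (equivalently, the smallest k with (A − λI)^k v = 0 for every generalised eigenvector v of λ).

  λ = -1: largest Jordan block has size 2, contributing (x + 1)^2
  λ = 2: largest Jordan block has size 2, contributing (x − 2)^2

So m_A(x) = (x - 2)^2*(x + 1)^2 = x^4 - 2*x^3 - 3*x^2 + 4*x + 4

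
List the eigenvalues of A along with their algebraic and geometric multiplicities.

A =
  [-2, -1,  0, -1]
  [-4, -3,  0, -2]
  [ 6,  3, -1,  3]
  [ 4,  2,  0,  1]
λ = -2: alg = 1, geom = 1; λ = -1: alg = 3, geom = 2

Step 1 — factor the characteristic polynomial to read off the algebraic multiplicities:
  χ_A(x) = (x + 1)^3*(x + 2)

Step 2 — compute geometric multiplicities via the rank-nullity identity g(λ) = n − rank(A − λI):
  rank(A − (-2)·I) = 3, so dim ker(A − (-2)·I) = n − 3 = 1
  rank(A − (-1)·I) = 2, so dim ker(A − (-1)·I) = n − 2 = 2

Summary:
  λ = -2: algebraic multiplicity = 1, geometric multiplicity = 1
  λ = -1: algebraic multiplicity = 3, geometric multiplicity = 2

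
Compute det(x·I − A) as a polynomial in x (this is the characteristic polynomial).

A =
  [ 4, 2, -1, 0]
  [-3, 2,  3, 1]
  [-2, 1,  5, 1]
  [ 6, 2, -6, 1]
x^4 - 12*x^3 + 54*x^2 - 108*x + 81

Expanding det(x·I − A) (e.g. by cofactor expansion or by noting that A is similar to its Jordan form J, which has the same characteristic polynomial as A) gives
  χ_A(x) = x^4 - 12*x^3 + 54*x^2 - 108*x + 81
which factors as (x - 3)^4. The eigenvalues (with algebraic multiplicities) are λ = 3 with multiplicity 4.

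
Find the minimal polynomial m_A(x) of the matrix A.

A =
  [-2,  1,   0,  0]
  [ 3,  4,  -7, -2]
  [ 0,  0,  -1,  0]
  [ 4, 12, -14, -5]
x^3 + 3*x^2 + 3*x + 1

The characteristic polynomial is χ_A(x) = (x + 1)^4, so the eigenvalues are known. The minimal polynomial is
  m_A(x) = Π_λ (x − λ)^{k_λ}
where k_λ is the size of the *largest* Jordan block for λ (equivalently, the smallest k with (A − λI)^k v = 0 for every generalised eigenvector v of λ).

  λ = -1: largest Jordan block has size 3, contributing (x + 1)^3

So m_A(x) = (x + 1)^3 = x^3 + 3*x^2 + 3*x + 1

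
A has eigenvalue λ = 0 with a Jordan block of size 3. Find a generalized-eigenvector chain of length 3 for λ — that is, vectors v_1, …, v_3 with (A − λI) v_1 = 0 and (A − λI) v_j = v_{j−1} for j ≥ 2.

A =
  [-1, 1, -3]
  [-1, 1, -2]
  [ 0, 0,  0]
A Jordan chain for λ = 0 of length 3:
v_1 = (1, 1, 0)ᵀ
v_2 = (-3, -2, 0)ᵀ
v_3 = (0, 0, 1)ᵀ

Let N = A − (0)·I. We want v_3 with N^3 v_3 = 0 but N^2 v_3 ≠ 0; then v_{j-1} := N · v_j for j = 3, …, 2.

Pick v_3 = (0, 0, 1)ᵀ.
Then v_2 = N · v_3 = (-3, -2, 0)ᵀ.
Then v_1 = N · v_2 = (1, 1, 0)ᵀ.

Sanity check: (A − (0)·I) v_1 = (0, 0, 0)ᵀ = 0. ✓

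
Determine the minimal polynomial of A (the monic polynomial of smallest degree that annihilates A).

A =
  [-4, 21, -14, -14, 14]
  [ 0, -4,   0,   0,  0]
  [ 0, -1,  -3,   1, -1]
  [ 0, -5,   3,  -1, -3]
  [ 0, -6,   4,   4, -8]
x^2 + 8*x + 16

The characteristic polynomial is χ_A(x) = (x + 4)^5, so the eigenvalues are known. The minimal polynomial is
  m_A(x) = Π_λ (x − λ)^{k_λ}
where k_λ is the size of the *largest* Jordan block for λ (equivalently, the smallest k with (A − λI)^k v = 0 for every generalised eigenvector v of λ).

  λ = -4: largest Jordan block has size 2, contributing (x + 4)^2

So m_A(x) = (x + 4)^2 = x^2 + 8*x + 16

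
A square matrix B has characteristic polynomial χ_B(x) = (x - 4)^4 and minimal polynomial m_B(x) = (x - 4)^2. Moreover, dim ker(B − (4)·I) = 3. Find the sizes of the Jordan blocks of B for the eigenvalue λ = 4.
Block sizes for λ = 4: [2, 1, 1]

Step 1 — from the characteristic polynomial, algebraic multiplicity of λ = 4 is 4. From dim ker(B − (4)·I) = 3, there are exactly 3 Jordan blocks for λ = 4.
Step 2 — from the minimal polynomial, the factor (x − 4)^2 tells us the largest block for λ = 4 has size 2.
Step 3 — with total size 4, 3 blocks, and largest block 2, the block sizes (in nonincreasing order) are [2, 1, 1].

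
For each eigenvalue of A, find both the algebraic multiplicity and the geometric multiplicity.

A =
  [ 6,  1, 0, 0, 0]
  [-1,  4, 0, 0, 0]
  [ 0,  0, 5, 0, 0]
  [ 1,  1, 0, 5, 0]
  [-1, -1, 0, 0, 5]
λ = 5: alg = 5, geom = 4

Step 1 — factor the characteristic polynomial to read off the algebraic multiplicities:
  χ_A(x) = (x - 5)^5

Step 2 — compute geometric multiplicities via the rank-nullity identity g(λ) = n − rank(A − λI):
  rank(A − (5)·I) = 1, so dim ker(A − (5)·I) = n − 1 = 4

Summary:
  λ = 5: algebraic multiplicity = 5, geometric multiplicity = 4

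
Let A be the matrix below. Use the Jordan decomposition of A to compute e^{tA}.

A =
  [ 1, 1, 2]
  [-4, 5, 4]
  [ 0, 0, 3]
e^{tA} =
  [-2*t*exp(3*t) + exp(3*t), t*exp(3*t), 2*t*exp(3*t)]
  [-4*t*exp(3*t), 2*t*exp(3*t) + exp(3*t), 4*t*exp(3*t)]
  [0, 0, exp(3*t)]

Strategy: write A = P · J · P⁻¹ where J is a Jordan canonical form, so e^{tA} = P · e^{tJ} · P⁻¹, and e^{tJ} can be computed block-by-block.

A has Jordan form
J =
  [3, 1, 0]
  [0, 3, 0]
  [0, 0, 3]
(up to reordering of blocks).

Per-block formulas:
  For a 2×2 Jordan block J_2(3): exp(t · J_2(3)) = e^(3t)·(I + t·N), where N is the 2×2 nilpotent shift.
  For a 1×1 block at λ = 3: exp(t · [3]) = [e^(3t)].

After assembling e^{tJ} and conjugating by P, we get:

e^{tA} =
  [-2*t*exp(3*t) + exp(3*t), t*exp(3*t), 2*t*exp(3*t)]
  [-4*t*exp(3*t), 2*t*exp(3*t) + exp(3*t), 4*t*exp(3*t)]
  [0, 0, exp(3*t)]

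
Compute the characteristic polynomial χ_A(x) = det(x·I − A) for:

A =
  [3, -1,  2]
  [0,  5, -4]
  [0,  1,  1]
x^3 - 9*x^2 + 27*x - 27

Expanding det(x·I − A) (e.g. by cofactor expansion or by noting that A is similar to its Jordan form J, which has the same characteristic polynomial as A) gives
  χ_A(x) = x^3 - 9*x^2 + 27*x - 27
which factors as (x - 3)^3. The eigenvalues (with algebraic multiplicities) are λ = 3 with multiplicity 3.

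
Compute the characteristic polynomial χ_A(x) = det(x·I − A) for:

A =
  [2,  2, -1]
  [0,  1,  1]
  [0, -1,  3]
x^3 - 6*x^2 + 12*x - 8

Expanding det(x·I − A) (e.g. by cofactor expansion or by noting that A is similar to its Jordan form J, which has the same characteristic polynomial as A) gives
  χ_A(x) = x^3 - 6*x^2 + 12*x - 8
which factors as (x - 2)^3. The eigenvalues (with algebraic multiplicities) are λ = 2 with multiplicity 3.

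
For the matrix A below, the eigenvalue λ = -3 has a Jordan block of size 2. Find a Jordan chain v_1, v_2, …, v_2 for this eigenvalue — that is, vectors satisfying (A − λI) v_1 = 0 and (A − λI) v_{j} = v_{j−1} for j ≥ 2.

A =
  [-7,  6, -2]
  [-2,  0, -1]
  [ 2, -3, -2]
A Jordan chain for λ = -3 of length 2:
v_1 = (-4, -2, 2)ᵀ
v_2 = (1, 0, 0)ᵀ

Let N = A − (-3)·I. We want v_2 with N^2 v_2 = 0 but N^1 v_2 ≠ 0; then v_{j-1} := N · v_j for j = 2, …, 2.

Pick v_2 = (1, 0, 0)ᵀ.
Then v_1 = N · v_2 = (-4, -2, 2)ᵀ.

Sanity check: (A − (-3)·I) v_1 = (0, 0, 0)ᵀ = 0. ✓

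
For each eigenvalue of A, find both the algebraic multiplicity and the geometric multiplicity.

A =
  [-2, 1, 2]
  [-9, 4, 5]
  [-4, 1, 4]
λ = 2: alg = 3, geom = 1

Step 1 — factor the characteristic polynomial to read off the algebraic multiplicities:
  χ_A(x) = (x - 2)^3

Step 2 — compute geometric multiplicities via the rank-nullity identity g(λ) = n − rank(A − λI):
  rank(A − (2)·I) = 2, so dim ker(A − (2)·I) = n − 2 = 1

Summary:
  λ = 2: algebraic multiplicity = 3, geometric multiplicity = 1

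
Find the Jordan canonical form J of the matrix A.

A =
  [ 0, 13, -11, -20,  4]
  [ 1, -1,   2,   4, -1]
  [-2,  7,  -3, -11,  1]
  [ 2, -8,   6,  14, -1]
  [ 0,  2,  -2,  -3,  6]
J_3(2) ⊕ J_2(5)

The characteristic polynomial is
  det(x·I − A) = x^5 - 16*x^4 + 97*x^3 - 278*x^2 + 380*x - 200 = (x - 5)^2*(x - 2)^3

Eigenvalues and multiplicities (the geometric multiplicity of λ is n − rank(A − λI), which equals the number of Jordan blocks for λ):
  λ = 2: algebraic multiplicity = 3, geometric multiplicity = 1
  λ = 5: algebraic multiplicity = 2, geometric multiplicity = 1

Determining the block sizes for each eigenvalue:
  λ = 2: one block (gm = 1), so the single block has size am = 3 → block sizes [3]
  λ = 5: one block (gm = 1), so the single block has size am = 2 → block sizes [2]

Assembling the blocks gives a Jordan form
J =
  [2, 1, 0, 0, 0]
  [0, 2, 1, 0, 0]
  [0, 0, 2, 0, 0]
  [0, 0, 0, 5, 1]
  [0, 0, 0, 0, 5]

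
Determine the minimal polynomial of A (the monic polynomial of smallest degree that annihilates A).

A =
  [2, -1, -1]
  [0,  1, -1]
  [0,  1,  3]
x^2 - 4*x + 4

The characteristic polynomial is χ_A(x) = (x - 2)^3, so the eigenvalues are known. The minimal polynomial is
  m_A(x) = Π_λ (x − λ)^{k_λ}
where k_λ is the size of the *largest* Jordan block for λ (equivalently, the smallest k with (A − λI)^k v = 0 for every generalised eigenvector v of λ).

  λ = 2: largest Jordan block has size 2, contributing (x − 2)^2

So m_A(x) = (x - 2)^2 = x^2 - 4*x + 4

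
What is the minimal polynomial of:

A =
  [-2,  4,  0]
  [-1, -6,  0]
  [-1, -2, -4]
x^2 + 8*x + 16

The characteristic polynomial is χ_A(x) = (x + 4)^3, so the eigenvalues are known. The minimal polynomial is
  m_A(x) = Π_λ (x − λ)^{k_λ}
where k_λ is the size of the *largest* Jordan block for λ (equivalently, the smallest k with (A − λI)^k v = 0 for every generalised eigenvector v of λ).

  λ = -4: largest Jordan block has size 2, contributing (x + 4)^2

So m_A(x) = (x + 4)^2 = x^2 + 8*x + 16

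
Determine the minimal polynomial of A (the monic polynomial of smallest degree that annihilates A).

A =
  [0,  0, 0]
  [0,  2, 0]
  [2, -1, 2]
x^3 - 4*x^2 + 4*x

The characteristic polynomial is χ_A(x) = x*(x - 2)^2, so the eigenvalues are known. The minimal polynomial is
  m_A(x) = Π_λ (x − λ)^{k_λ}
where k_λ is the size of the *largest* Jordan block for λ (equivalently, the smallest k with (A − λI)^k v = 0 for every generalised eigenvector v of λ).

  λ = 0: largest Jordan block has size 1, contributing (x − 0)
  λ = 2: largest Jordan block has size 2, contributing (x − 2)^2

So m_A(x) = x*(x - 2)^2 = x^3 - 4*x^2 + 4*x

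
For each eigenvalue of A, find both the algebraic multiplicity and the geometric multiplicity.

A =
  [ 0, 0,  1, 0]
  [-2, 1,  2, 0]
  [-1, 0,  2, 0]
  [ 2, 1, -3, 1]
λ = 1: alg = 4, geom = 2

Step 1 — factor the characteristic polynomial to read off the algebraic multiplicities:
  χ_A(x) = (x - 1)^4

Step 2 — compute geometric multiplicities via the rank-nullity identity g(λ) = n − rank(A − λI):
  rank(A − (1)·I) = 2, so dim ker(A − (1)·I) = n − 2 = 2

Summary:
  λ = 1: algebraic multiplicity = 4, geometric multiplicity = 2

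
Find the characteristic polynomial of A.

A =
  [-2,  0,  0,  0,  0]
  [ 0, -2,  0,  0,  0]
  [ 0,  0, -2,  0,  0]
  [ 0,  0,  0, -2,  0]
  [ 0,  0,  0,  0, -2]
x^5 + 10*x^4 + 40*x^3 + 80*x^2 + 80*x + 32

Expanding det(x·I − A) (e.g. by cofactor expansion or by noting that A is similar to its Jordan form J, which has the same characteristic polynomial as A) gives
  χ_A(x) = x^5 + 10*x^4 + 40*x^3 + 80*x^2 + 80*x + 32
which factors as (x + 2)^5. The eigenvalues (with algebraic multiplicities) are λ = -2 with multiplicity 5.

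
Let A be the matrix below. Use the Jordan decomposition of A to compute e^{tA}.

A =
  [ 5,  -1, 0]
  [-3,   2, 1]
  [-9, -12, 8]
e^{tA} =
  [3*t^2*exp(5*t)/2 + exp(5*t), 3*t^2*exp(5*t)/2 - t*exp(5*t), -t^2*exp(5*t)/2]
  [-3*t*exp(5*t), -3*t*exp(5*t) + exp(5*t), t*exp(5*t)]
  [9*t^2*exp(5*t)/2 - 9*t*exp(5*t), 9*t^2*exp(5*t)/2 - 12*t*exp(5*t), -3*t^2*exp(5*t)/2 + 3*t*exp(5*t) + exp(5*t)]

Strategy: write A = P · J · P⁻¹ where J is a Jordan canonical form, so e^{tA} = P · e^{tJ} · P⁻¹, and e^{tJ} can be computed block-by-block.

A has Jordan form
J =
  [5, 1, 0]
  [0, 5, 1]
  [0, 0, 5]
(up to reordering of blocks).

Per-block formulas:
  For a 3×3 Jordan block J_3(5): exp(t · J_3(5)) = e^(5t)·(I + t·N + (t^2/2)·N^2), where N is the 3×3 nilpotent shift.

After assembling e^{tJ} and conjugating by P, we get:

e^{tA} =
  [3*t^2*exp(5*t)/2 + exp(5*t), 3*t^2*exp(5*t)/2 - t*exp(5*t), -t^2*exp(5*t)/2]
  [-3*t*exp(5*t), -3*t*exp(5*t) + exp(5*t), t*exp(5*t)]
  [9*t^2*exp(5*t)/2 - 9*t*exp(5*t), 9*t^2*exp(5*t)/2 - 12*t*exp(5*t), -3*t^2*exp(5*t)/2 + 3*t*exp(5*t) + exp(5*t)]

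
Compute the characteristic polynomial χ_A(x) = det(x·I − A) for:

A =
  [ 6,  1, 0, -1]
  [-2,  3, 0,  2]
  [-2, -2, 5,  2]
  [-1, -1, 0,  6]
x^4 - 20*x^3 + 150*x^2 - 500*x + 625

Expanding det(x·I − A) (e.g. by cofactor expansion or by noting that A is similar to its Jordan form J, which has the same characteristic polynomial as A) gives
  χ_A(x) = x^4 - 20*x^3 + 150*x^2 - 500*x + 625
which factors as (x - 5)^4. The eigenvalues (with algebraic multiplicities) are λ = 5 with multiplicity 4.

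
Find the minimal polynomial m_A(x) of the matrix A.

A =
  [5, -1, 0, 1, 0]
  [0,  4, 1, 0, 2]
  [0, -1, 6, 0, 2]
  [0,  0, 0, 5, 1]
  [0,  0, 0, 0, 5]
x^3 - 15*x^2 + 75*x - 125

The characteristic polynomial is χ_A(x) = (x - 5)^5, so the eigenvalues are known. The minimal polynomial is
  m_A(x) = Π_λ (x − λ)^{k_λ}
where k_λ is the size of the *largest* Jordan block for λ (equivalently, the smallest k with (A − λI)^k v = 0 for every generalised eigenvector v of λ).

  λ = 5: largest Jordan block has size 3, contributing (x − 5)^3

So m_A(x) = (x - 5)^3 = x^3 - 15*x^2 + 75*x - 125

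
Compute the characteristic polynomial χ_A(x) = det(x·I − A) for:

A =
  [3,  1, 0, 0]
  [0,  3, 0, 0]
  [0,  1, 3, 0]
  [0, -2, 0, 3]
x^4 - 12*x^3 + 54*x^2 - 108*x + 81

Expanding det(x·I − A) (e.g. by cofactor expansion or by noting that A is similar to its Jordan form J, which has the same characteristic polynomial as A) gives
  χ_A(x) = x^4 - 12*x^3 + 54*x^2 - 108*x + 81
which factors as (x - 3)^4. The eigenvalues (with algebraic multiplicities) are λ = 3 with multiplicity 4.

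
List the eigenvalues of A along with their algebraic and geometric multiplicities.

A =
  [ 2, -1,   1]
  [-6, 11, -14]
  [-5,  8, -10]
λ = 1: alg = 3, geom = 1

Step 1 — factor the characteristic polynomial to read off the algebraic multiplicities:
  χ_A(x) = (x - 1)^3

Step 2 — compute geometric multiplicities via the rank-nullity identity g(λ) = n − rank(A − λI):
  rank(A − (1)·I) = 2, so dim ker(A − (1)·I) = n − 2 = 1

Summary:
  λ = 1: algebraic multiplicity = 3, geometric multiplicity = 1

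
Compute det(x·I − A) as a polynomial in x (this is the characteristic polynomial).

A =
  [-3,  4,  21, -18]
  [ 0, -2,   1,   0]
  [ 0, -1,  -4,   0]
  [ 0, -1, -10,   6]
x^4 + 3*x^3 - 27*x^2 - 135*x - 162

Expanding det(x·I − A) (e.g. by cofactor expansion or by noting that A is similar to its Jordan form J, which has the same characteristic polynomial as A) gives
  χ_A(x) = x^4 + 3*x^3 - 27*x^2 - 135*x - 162
which factors as (x - 6)*(x + 3)^3. The eigenvalues (with algebraic multiplicities) are λ = -3 with multiplicity 3, λ = 6 with multiplicity 1.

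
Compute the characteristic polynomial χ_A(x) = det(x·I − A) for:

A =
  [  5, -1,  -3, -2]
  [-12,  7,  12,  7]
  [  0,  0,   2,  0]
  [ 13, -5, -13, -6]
x^4 - 8*x^3 + 24*x^2 - 32*x + 16

Expanding det(x·I − A) (e.g. by cofactor expansion or by noting that A is similar to its Jordan form J, which has the same characteristic polynomial as A) gives
  χ_A(x) = x^4 - 8*x^3 + 24*x^2 - 32*x + 16
which factors as (x - 2)^4. The eigenvalues (with algebraic multiplicities) are λ = 2 with multiplicity 4.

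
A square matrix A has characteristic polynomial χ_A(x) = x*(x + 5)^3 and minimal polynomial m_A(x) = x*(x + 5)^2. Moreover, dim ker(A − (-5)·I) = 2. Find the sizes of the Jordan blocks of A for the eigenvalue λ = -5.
Block sizes for λ = -5: [2, 1]

Step 1 — from the characteristic polynomial, algebraic multiplicity of λ = -5 is 3. From dim ker(A − (-5)·I) = 2, there are exactly 2 Jordan blocks for λ = -5.
Step 2 — from the minimal polynomial, the factor (x + 5)^2 tells us the largest block for λ = -5 has size 2.
Step 3 — with total size 3, 2 blocks, and largest block 2, the block sizes (in nonincreasing order) are [2, 1].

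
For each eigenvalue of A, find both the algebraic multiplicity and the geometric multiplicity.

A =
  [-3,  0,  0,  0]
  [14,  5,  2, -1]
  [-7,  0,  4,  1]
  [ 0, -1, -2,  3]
λ = -3: alg = 1, geom = 1; λ = 4: alg = 3, geom = 1

Step 1 — factor the characteristic polynomial to read off the algebraic multiplicities:
  χ_A(x) = (x - 4)^3*(x + 3)

Step 2 — compute geometric multiplicities via the rank-nullity identity g(λ) = n − rank(A − λI):
  rank(A − (-3)·I) = 3, so dim ker(A − (-3)·I) = n − 3 = 1
  rank(A − (4)·I) = 3, so dim ker(A − (4)·I) = n − 3 = 1

Summary:
  λ = -3: algebraic multiplicity = 1, geometric multiplicity = 1
  λ = 4: algebraic multiplicity = 3, geometric multiplicity = 1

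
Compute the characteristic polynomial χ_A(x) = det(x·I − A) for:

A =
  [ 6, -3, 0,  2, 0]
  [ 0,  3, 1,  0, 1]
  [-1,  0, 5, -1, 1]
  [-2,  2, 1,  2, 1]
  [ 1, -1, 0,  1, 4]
x^5 - 20*x^4 + 160*x^3 - 640*x^2 + 1280*x - 1024

Expanding det(x·I − A) (e.g. by cofactor expansion or by noting that A is similar to its Jordan form J, which has the same characteristic polynomial as A) gives
  χ_A(x) = x^5 - 20*x^4 + 160*x^3 - 640*x^2 + 1280*x - 1024
which factors as (x - 4)^5. The eigenvalues (with algebraic multiplicities) are λ = 4 with multiplicity 5.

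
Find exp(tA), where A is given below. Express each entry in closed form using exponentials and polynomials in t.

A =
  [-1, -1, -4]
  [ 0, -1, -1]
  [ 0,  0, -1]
e^{tA} =
  [exp(-t), -t*exp(-t), t^2*exp(-t)/2 - 4*t*exp(-t)]
  [0, exp(-t), -t*exp(-t)]
  [0, 0, exp(-t)]

Strategy: write A = P · J · P⁻¹ where J is a Jordan canonical form, so e^{tA} = P · e^{tJ} · P⁻¹, and e^{tJ} can be computed block-by-block.

A has Jordan form
J =
  [-1,  1,  0]
  [ 0, -1,  1]
  [ 0,  0, -1]
(up to reordering of blocks).

Per-block formulas:
  For a 3×3 Jordan block J_3(-1): exp(t · J_3(-1)) = e^(-1t)·(I + t·N + (t^2/2)·N^2), where N is the 3×3 nilpotent shift.

After assembling e^{tJ} and conjugating by P, we get:

e^{tA} =
  [exp(-t), -t*exp(-t), t^2*exp(-t)/2 - 4*t*exp(-t)]
  [0, exp(-t), -t*exp(-t)]
  [0, 0, exp(-t)]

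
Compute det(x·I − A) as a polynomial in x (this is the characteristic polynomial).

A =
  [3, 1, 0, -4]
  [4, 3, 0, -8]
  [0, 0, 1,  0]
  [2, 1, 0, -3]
x^4 - 4*x^3 + 6*x^2 - 4*x + 1

Expanding det(x·I − A) (e.g. by cofactor expansion or by noting that A is similar to its Jordan form J, which has the same characteristic polynomial as A) gives
  χ_A(x) = x^4 - 4*x^3 + 6*x^2 - 4*x + 1
which factors as (x - 1)^4. The eigenvalues (with algebraic multiplicities) are λ = 1 with multiplicity 4.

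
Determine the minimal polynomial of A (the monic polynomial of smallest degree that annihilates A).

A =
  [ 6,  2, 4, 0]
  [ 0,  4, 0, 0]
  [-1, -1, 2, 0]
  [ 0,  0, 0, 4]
x^2 - 8*x + 16

The characteristic polynomial is χ_A(x) = (x - 4)^4, so the eigenvalues are known. The minimal polynomial is
  m_A(x) = Π_λ (x − λ)^{k_λ}
where k_λ is the size of the *largest* Jordan block for λ (equivalently, the smallest k with (A − λI)^k v = 0 for every generalised eigenvector v of λ).

  λ = 4: largest Jordan block has size 2, contributing (x − 4)^2

So m_A(x) = (x - 4)^2 = x^2 - 8*x + 16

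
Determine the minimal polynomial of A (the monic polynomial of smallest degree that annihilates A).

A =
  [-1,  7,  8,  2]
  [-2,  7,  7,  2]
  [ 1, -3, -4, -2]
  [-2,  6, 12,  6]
x^3 - 6*x^2 + 12*x - 8

The characteristic polynomial is χ_A(x) = (x - 2)^4, so the eigenvalues are known. The minimal polynomial is
  m_A(x) = Π_λ (x − λ)^{k_λ}
where k_λ is the size of the *largest* Jordan block for λ (equivalently, the smallest k with (A − λI)^k v = 0 for every generalised eigenvector v of λ).

  λ = 2: largest Jordan block has size 3, contributing (x − 2)^3

So m_A(x) = (x - 2)^3 = x^3 - 6*x^2 + 12*x - 8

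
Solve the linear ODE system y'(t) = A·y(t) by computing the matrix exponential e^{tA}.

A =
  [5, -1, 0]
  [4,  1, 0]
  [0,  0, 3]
e^{tA} =
  [2*t*exp(3*t) + exp(3*t), -t*exp(3*t), 0]
  [4*t*exp(3*t), -2*t*exp(3*t) + exp(3*t), 0]
  [0, 0, exp(3*t)]

Strategy: write A = P · J · P⁻¹ where J is a Jordan canonical form, so e^{tA} = P · e^{tJ} · P⁻¹, and e^{tJ} can be computed block-by-block.

A has Jordan form
J =
  [3, 1, 0]
  [0, 3, 0]
  [0, 0, 3]
(up to reordering of blocks).

Per-block formulas:
  For a 1×1 block at λ = 3: exp(t · [3]) = [e^(3t)].
  For a 2×2 Jordan block J_2(3): exp(t · J_2(3)) = e^(3t)·(I + t·N), where N is the 2×2 nilpotent shift.

After assembling e^{tJ} and conjugating by P, we get:

e^{tA} =
  [2*t*exp(3*t) + exp(3*t), -t*exp(3*t), 0]
  [4*t*exp(3*t), -2*t*exp(3*t) + exp(3*t), 0]
  [0, 0, exp(3*t)]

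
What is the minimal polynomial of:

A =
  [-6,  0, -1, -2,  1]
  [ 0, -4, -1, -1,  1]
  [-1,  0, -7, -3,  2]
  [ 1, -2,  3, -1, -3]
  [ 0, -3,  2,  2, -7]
x^3 + 15*x^2 + 75*x + 125

The characteristic polynomial is χ_A(x) = (x + 5)^5, so the eigenvalues are known. The minimal polynomial is
  m_A(x) = Π_λ (x − λ)^{k_λ}
where k_λ is the size of the *largest* Jordan block for λ (equivalently, the smallest k with (A − λI)^k v = 0 for every generalised eigenvector v of λ).

  λ = -5: largest Jordan block has size 3, contributing (x + 5)^3

So m_A(x) = (x + 5)^3 = x^3 + 15*x^2 + 75*x + 125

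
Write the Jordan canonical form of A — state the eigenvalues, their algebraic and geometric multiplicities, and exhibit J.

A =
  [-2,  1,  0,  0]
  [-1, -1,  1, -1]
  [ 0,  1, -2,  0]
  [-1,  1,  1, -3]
J_3(-2) ⊕ J_1(-2)

The characteristic polynomial is
  det(x·I − A) = x^4 + 8*x^3 + 24*x^2 + 32*x + 16 = (x + 2)^4

Eigenvalues and multiplicities (the geometric multiplicity of λ is n − rank(A − λI), which equals the number of Jordan blocks for λ):
  λ = -2: algebraic multiplicity = 4, geometric multiplicity = 2

Determining the block sizes for each eigenvalue:
  λ = -2: with am = 4 and gm = 2, the partition is not yet determined (e.g. several partitions of 4 into 2 parts exist). Let N = A − (-2)·I. Computing rank(N^1) = 2, rank(N^2) = 1, rank(N^3) = 0; the number of blocks of size ≥ j is rank(N^{j−1}) − rank(N^j), giving [2, 1, 1]. So we have 1 block(s) of size 3, 1 block(s) of size 1 → block sizes [3, 1]

Assembling the blocks gives a Jordan form
J =
  [-2,  1,  0,  0]
  [ 0, -2,  1,  0]
  [ 0,  0, -2,  0]
  [ 0,  0,  0, -2]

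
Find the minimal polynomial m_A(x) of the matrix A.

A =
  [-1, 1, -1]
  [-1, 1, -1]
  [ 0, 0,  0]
x^2

The characteristic polynomial is χ_A(x) = x^3, so the eigenvalues are known. The minimal polynomial is
  m_A(x) = Π_λ (x − λ)^{k_λ}
where k_λ is the size of the *largest* Jordan block for λ (equivalently, the smallest k with (A − λI)^k v = 0 for every generalised eigenvector v of λ).

  λ = 0: largest Jordan block has size 2, contributing (x − 0)^2

So m_A(x) = x^2 = x^2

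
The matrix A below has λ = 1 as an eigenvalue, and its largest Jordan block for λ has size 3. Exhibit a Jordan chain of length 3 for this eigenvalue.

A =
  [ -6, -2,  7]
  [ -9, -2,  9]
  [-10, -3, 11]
A Jordan chain for λ = 1 of length 3:
v_1 = (-3, 0, -3)ᵀ
v_2 = (-7, -9, -10)ᵀ
v_3 = (1, 0, 0)ᵀ

Let N = A − (1)·I. We want v_3 with N^3 v_3 = 0 but N^2 v_3 ≠ 0; then v_{j-1} := N · v_j for j = 3, …, 2.

Pick v_3 = (1, 0, 0)ᵀ.
Then v_2 = N · v_3 = (-7, -9, -10)ᵀ.
Then v_1 = N · v_2 = (-3, 0, -3)ᵀ.

Sanity check: (A − (1)·I) v_1 = (0, 0, 0)ᵀ = 0. ✓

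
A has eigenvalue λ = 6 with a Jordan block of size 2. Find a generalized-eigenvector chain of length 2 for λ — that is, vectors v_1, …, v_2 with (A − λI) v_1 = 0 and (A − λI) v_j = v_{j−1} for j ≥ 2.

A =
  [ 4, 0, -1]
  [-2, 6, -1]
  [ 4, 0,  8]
A Jordan chain for λ = 6 of length 2:
v_1 = (-2, -2, 4)ᵀ
v_2 = (1, 0, 0)ᵀ

Let N = A − (6)·I. We want v_2 with N^2 v_2 = 0 but N^1 v_2 ≠ 0; then v_{j-1} := N · v_j for j = 2, …, 2.

Pick v_2 = (1, 0, 0)ᵀ.
Then v_1 = N · v_2 = (-2, -2, 4)ᵀ.

Sanity check: (A − (6)·I) v_1 = (0, 0, 0)ᵀ = 0. ✓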